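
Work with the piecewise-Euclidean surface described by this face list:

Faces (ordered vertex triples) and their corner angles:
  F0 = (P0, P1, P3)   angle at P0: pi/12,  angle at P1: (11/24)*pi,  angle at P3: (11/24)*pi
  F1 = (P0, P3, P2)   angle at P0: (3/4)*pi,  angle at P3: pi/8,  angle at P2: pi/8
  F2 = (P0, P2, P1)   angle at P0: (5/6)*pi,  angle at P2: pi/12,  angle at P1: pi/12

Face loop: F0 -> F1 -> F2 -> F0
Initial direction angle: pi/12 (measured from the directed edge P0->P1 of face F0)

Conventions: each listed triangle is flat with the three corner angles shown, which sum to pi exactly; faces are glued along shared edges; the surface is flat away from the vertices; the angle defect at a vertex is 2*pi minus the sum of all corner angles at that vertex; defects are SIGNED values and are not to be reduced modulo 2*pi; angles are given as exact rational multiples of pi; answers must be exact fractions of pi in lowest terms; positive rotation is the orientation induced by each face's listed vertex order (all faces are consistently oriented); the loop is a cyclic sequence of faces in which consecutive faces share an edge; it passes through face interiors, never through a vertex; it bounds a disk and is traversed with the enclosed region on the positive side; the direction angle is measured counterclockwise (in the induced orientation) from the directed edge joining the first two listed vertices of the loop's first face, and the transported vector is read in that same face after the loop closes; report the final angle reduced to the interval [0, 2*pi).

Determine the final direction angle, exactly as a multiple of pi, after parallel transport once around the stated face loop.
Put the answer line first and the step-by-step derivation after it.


Answer: final direction angle = (5/12)*pi

enclosed vertex P0: corner angles sum to (5/3)*pi, defect = 2*pi - (5/3)*pi = pi/3
the final direction is the initial angle plus the enclosed defects, taken mod 2*pi in the induced orientation
final angle = pi/12 + pi/3 = (5/12)*pi (mod 2*pi)


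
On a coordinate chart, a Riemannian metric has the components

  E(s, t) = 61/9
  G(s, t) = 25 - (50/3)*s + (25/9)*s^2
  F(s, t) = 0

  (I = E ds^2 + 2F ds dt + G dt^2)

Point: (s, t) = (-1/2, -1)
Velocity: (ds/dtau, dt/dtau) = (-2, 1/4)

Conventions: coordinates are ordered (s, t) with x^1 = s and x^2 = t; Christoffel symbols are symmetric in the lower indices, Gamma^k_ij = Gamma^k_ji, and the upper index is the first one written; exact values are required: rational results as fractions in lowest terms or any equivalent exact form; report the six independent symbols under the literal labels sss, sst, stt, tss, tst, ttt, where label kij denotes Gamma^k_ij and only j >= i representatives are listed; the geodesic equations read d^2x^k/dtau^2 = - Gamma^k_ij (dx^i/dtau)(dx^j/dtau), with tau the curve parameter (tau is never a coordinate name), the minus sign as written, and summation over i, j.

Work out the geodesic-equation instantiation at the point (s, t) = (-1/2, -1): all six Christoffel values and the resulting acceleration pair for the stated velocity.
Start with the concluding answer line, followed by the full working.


Answer: Gamma_sss = 0, Gamma_sst = 0, Gamma_stt = 175/122, Gamma_tss = 0, Gamma_tst = -2/7, Gamma_ttt = 0; accelerations (d^2s/dtau^2, d^2t/dtau^2) = (-175/1952, -2/7)

E = 61/9, F = 0, G = 1225/36 at the point
E_s = 0, E_t = 0, F_s = 0, F_t = 0, G_s = -175/9, G_t = 0
EG - F^2 = 74725/324;  g^inv = (324/74725) * [[1225/36, 0], [0, 61/9]]
first-kind symbols [ij,l] = (1/2)(d_i g_jl + d_j g_il - d_l g_ij): [ss,s] = E_s/2 = 0, [ss,t] = F_s - E_t/2 = 0, [st,s] = E_t/2 = 0, [st,t] = G_s/2 = -175/18, [tt,s] = F_t - G_s/2 = 175/18, [tt,t] = G_t/2 = 0
Gamma^s_ij = (G*[ij,s] - F*[ij,t])/(EG - F^2), Gamma^t_ij = (E*[ij,t] - F*[ij,s])/(EG - F^2)
Gamma_sss = 0, Gamma_sst = 0, Gamma_stt = 175/122, Gamma_tss = 0, Gamma_tst = -2/7, Gamma_ttt = 0
d^2s/dtau^2 = -(Gamma_sss*(-2)^2 + 2*Gamma_sst*(-2)*(1/4) + Gamma_stt*(1/4)^2) = -175/1952
d^2t/dtau^2 = -(Gamma_tss*(-2)^2 + 2*Gamma_tst*(-2)*(1/4) + Gamma_ttt*(1/4)^2) = -2/7


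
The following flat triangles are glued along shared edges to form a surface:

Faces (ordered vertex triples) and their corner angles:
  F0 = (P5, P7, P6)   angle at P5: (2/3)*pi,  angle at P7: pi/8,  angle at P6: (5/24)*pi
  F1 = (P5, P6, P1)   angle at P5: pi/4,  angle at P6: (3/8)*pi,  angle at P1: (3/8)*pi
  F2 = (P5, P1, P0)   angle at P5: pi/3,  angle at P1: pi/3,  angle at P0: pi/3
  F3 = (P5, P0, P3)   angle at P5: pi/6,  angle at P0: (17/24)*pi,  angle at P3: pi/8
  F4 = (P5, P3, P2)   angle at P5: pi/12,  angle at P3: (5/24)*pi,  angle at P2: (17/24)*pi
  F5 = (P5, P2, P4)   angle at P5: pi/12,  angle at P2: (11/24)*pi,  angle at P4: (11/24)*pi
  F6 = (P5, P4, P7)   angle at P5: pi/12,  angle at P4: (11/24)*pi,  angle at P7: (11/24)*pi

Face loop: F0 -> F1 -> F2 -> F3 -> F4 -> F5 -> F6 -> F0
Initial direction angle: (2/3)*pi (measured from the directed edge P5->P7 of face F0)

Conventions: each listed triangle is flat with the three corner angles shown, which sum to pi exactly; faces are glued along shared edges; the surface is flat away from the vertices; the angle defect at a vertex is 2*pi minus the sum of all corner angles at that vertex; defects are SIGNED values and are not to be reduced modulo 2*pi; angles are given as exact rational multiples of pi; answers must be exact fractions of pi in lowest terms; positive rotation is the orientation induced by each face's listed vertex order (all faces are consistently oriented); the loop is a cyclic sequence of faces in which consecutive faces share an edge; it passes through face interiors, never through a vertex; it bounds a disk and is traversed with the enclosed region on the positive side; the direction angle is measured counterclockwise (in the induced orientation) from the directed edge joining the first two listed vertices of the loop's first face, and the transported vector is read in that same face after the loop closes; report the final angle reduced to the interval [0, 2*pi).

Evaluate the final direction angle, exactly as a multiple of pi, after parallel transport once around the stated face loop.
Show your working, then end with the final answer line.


enclosed vertex P5: corner angles sum to (5/3)*pi, defect = 2*pi - (5/3)*pi = pi/3
final direction = starting direction + enclosed defect total, reduced mod 2*pi (induced orientation)
final angle = (2/3)*pi + pi/3 = pi (mod 2*pi)

Answer: final direction angle = pi


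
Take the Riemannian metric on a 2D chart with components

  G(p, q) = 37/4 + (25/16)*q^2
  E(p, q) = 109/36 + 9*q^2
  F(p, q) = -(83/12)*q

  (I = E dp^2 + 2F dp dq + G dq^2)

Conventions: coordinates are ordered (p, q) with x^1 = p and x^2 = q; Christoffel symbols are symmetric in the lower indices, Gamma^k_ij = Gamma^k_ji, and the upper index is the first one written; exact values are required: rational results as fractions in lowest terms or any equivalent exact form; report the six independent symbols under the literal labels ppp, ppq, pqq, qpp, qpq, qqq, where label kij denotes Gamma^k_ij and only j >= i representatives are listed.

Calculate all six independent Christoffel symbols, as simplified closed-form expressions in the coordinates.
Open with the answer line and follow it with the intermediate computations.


Answer: Gamma_ppp = -35856*q^2/(8100*q^4 + 23121*q^2 + 16132), Gamma_ppq = (8100*q^3 + 47952*q)/(8100*q^4 + 23121*q^2 + 16132), Gamma_pqq = -36852/(8100*q^4 + 23121*q^2 + 16132), Gamma_qpp = (-46656*q^3 - 15696*q)/(8100*q^4 + 23121*q^2 + 16132), Gamma_qpq = 35856*q^2/(8100*q^4 + 23121*q^2 + 16132), Gamma_qqq = (8100*q^3 - 24831*q)/(8100*q^4 + 23121*q^2 + 16132)

E = 109/36 + 9*q^2; F = -(83/12)*q; G = 37/4 + (25/16)*q^2
Gamma^k_ij = (1/2) g^{kl} (d_i g_jl + d_j g_il - d_l g_ij), with g^inv = (1/(EG-F^2)) [[G, -F], [-F, E]]
first partials: E_p = 0, E_q = 18*q, F_p = 0, F_q = -83/12, G_p = 0, G_q = (25/8)*q
D = EG - F^2 = 4033/144 + (2569/64)*q^2 + (225/16)*q^4
expanded: Gamma^p_pp = (G E_p - 2F F_p + F E_q)/(2D), Gamma^p_pq = (G E_q - F G_p)/(2D), Gamma^p_qq = (2G F_q - G G_p - F G_q)/(2D), Gamma^q_pp = (2E F_p - E E_q - F E_p)/(2D), Gamma^q_pq = (E G_p - F E_q)/(2D), Gamma^q_qq = (E G_q - 2F F_q + F G_p)/(2D); substitute and cancel common factors


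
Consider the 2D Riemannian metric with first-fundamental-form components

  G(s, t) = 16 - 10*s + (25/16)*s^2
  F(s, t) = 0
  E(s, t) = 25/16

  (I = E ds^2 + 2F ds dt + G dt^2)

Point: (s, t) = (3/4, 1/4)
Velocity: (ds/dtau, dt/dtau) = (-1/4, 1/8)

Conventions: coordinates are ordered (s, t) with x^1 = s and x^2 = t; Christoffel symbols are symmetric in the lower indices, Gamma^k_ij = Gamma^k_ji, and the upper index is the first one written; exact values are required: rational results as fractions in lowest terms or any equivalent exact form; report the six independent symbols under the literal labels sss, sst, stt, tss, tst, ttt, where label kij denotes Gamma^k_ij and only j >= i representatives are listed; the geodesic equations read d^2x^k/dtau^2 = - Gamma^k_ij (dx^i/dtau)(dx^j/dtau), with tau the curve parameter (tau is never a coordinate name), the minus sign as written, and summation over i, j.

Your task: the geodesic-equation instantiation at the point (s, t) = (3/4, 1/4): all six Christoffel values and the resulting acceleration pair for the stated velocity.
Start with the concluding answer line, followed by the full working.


Answer: Gamma_sss = 0, Gamma_sst = 0, Gamma_stt = 49/20, Gamma_tss = 0, Gamma_tst = -20/49, Gamma_ttt = 0; accelerations (d^2s/dtau^2, d^2t/dtau^2) = (-49/1280, -5/196)

E = 25/16, F = 0, G = 2401/256 at the point
E_s = 0, E_t = 0, F_s = 0, F_t = 0, G_s = -245/32, G_t = 0
EG - F^2 = 60025/4096;  g^inv = (4096/60025) * [[2401/256, 0], [0, 25/16]]
first-kind symbols [ij,l] = (1/2)(d_i g_jl + d_j g_il - d_l g_ij): [ss,s] = E_s/2 = 0, [ss,t] = F_s - E_t/2 = 0, [st,s] = E_t/2 = 0, [st,t] = G_s/2 = -245/64, [tt,s] = F_t - G_s/2 = 245/64, [tt,t] = G_t/2 = 0
Gamma^s_ij = (G*[ij,s] - F*[ij,t])/(EG - F^2), Gamma^t_ij = (E*[ij,t] - F*[ij,s])/(EG - F^2)
Gamma_sss = 0, Gamma_sst = 0, Gamma_stt = 49/20, Gamma_tss = 0, Gamma_tst = -20/49, Gamma_ttt = 0
d^2s/dtau^2 = -(Gamma_sss*(-1/4)^2 + 2*Gamma_sst*(-1/4)*(1/8) + Gamma_stt*(1/8)^2) = -49/1280
d^2t/dtau^2 = -(Gamma_tss*(-1/4)^2 + 2*Gamma_tst*(-1/4)*(1/8) + Gamma_ttt*(1/8)^2) = -5/196


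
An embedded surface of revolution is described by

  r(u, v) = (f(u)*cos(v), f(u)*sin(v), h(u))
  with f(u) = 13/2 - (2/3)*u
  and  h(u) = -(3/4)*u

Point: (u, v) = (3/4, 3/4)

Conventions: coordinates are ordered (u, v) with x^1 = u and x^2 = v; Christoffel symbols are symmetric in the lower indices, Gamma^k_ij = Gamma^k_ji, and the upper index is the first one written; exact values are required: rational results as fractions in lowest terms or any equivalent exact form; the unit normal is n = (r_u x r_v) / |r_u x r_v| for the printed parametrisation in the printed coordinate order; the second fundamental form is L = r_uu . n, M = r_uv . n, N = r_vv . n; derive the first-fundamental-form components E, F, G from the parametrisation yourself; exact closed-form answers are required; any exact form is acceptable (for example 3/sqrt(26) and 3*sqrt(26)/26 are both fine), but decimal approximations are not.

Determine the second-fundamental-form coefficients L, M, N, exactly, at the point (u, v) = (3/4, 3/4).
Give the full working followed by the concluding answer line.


f = 6, f' = -2/3, f'' = 0, h' = -3/4, h'' = 0
E = 145/144, F = 0, G = 36; answer radicand W^2 = 145/144
unnormalised second-form numerators: l = 0, m = 0, n = -9/2; L = l/sqrt(145/144), and similarly M = m/sqrt(W^2), N = n/sqrt(W^2)

Answer: L = 0, M = 0, N = -54*sqrt(145)/145


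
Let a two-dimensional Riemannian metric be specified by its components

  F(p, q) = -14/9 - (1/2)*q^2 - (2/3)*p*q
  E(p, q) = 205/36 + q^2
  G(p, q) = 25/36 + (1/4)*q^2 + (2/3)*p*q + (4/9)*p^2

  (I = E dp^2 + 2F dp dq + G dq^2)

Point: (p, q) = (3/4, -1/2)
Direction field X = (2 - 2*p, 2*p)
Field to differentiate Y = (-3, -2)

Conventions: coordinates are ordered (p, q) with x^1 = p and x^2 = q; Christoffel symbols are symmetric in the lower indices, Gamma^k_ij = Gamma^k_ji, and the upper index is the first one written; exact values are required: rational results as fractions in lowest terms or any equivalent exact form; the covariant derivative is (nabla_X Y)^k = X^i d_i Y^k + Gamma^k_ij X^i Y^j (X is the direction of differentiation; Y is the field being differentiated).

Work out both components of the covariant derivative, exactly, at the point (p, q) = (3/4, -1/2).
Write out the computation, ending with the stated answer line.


E = 107/18, F = -103/72, G = 109/144 at the point
E_p = 0, E_q = -1, F_p = 1/3, F_q = 0, G_p = 1/3, G_q = 1/4
EG - F^2 = 157/64;  g^inv = (64/157) * [[109/144, 103/72], [103/72, 107/18]]
first-kind symbols [ij,l] = (1/2)(d_i g_jl + d_j g_il - d_l g_ij): [pp,p] = E_p/2 = 0, [pp,q] = F_p - E_q/2 = 5/6, [pq,p] = E_q/2 = -1/2, [pq,q] = G_p/2 = 1/6, [qq,p] = F_q - G_p/2 = -1/6, [qq,q] = G_q/2 = 1/8
Gamma^p_ij = (G*[ij,p] - F*[ij,q])/(EG - F^2), Gamma^q_ij = (E*[ij,q] - F*[ij,p])/(EG - F^2)
Gamma_ppp = 2060/4239, Gamma_ppq = -242/4239, Gamma_pqq = 91/4239, Gamma_qpp = 8560/4239, Gamma_qpq = 476/4239, Gamma_qqq = 872/4239
X = (1/2, 3/2), Y = (-3, -2) at the point

Answer: (nabla_X Y)^p = -2032/4239, (nabla_X Y)^q = -18074/4239


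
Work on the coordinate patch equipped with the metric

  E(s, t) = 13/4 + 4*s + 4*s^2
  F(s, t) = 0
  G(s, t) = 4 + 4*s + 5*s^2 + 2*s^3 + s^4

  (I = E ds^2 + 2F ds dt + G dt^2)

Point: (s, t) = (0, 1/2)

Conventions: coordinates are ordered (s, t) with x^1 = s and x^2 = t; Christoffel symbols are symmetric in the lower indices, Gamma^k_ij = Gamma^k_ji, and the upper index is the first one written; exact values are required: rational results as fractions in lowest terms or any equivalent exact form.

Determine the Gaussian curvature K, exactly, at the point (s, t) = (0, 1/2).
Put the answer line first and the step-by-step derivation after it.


Answer: K = -36/169

E = 13/4, F = 0, G = 4, EG - F^2 = 13 at the point
E_s = 4, E_t = 0, F_s = 0, F_t = 0, G_s = 4, G_t = 0
E_tt = 0, F_st = 0, G_ss = 10
Using the Brioschi determinant formula for K from the metric derivatives:
M1 = [[-E_tt/2 + F_st - G_ss/2, E_s/2, F_s - E_t/2], [F_t - G_s/2, E, F], [G_t/2, F, G]] = [[-5, 2, 0], [-2, 13/4, 0], [0, 0, 4]]; det M1 = -49
M2 = [[0, E_t/2, G_s/2], [E_t/2, E, F], [G_s/2, F, G]] = [[0, 0, 2], [0, 13/4, 0], [2, 0, 4]]; det M2 = -13
det M1 - det M2 = -36; K = -36 / (13)^2 = -36/169


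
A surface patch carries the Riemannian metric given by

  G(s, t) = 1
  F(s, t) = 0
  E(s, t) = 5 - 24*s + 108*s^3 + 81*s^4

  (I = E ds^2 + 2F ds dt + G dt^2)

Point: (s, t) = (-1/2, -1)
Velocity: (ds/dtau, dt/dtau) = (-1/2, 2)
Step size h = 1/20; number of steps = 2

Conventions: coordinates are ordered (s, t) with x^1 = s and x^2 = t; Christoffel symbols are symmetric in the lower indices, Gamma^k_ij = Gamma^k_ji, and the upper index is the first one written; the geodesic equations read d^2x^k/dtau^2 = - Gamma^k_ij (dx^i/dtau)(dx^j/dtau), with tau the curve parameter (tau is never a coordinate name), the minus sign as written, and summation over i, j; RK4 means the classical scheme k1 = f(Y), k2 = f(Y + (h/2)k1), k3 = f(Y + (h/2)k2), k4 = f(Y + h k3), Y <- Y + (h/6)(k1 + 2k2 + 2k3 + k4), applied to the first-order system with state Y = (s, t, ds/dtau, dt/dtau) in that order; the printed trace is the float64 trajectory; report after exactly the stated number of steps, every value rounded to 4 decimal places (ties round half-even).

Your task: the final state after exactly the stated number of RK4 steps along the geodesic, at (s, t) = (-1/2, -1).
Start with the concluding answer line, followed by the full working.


Answer: s = -0.5514, t = -0.8000, ds/dtau = -0.5302, dt/dtau = 2.0000

f(Y) = (ds/dtau, dt/dtau, -Gamma^s_ij Y'^i Y'^j, -Gamma^t_ij Y'^i Y'^j) with the Gammas evaluated at the stage position; h = 0.050000; intermediate values shown to 6 dp
step 0: s = -0.5000, t = -1.0000, ds/dtau = -0.5000, dt/dtau = 2.0000
step 1:
  k1: at (s, t) = (-0.500000, -1.000000), (ds/dtau, dt/dtau) = (-0.500000, 2.000000); Gamma_sss = 0.963504, Gamma_sst = 0.000000, Gamma_stt = 0.000000, Gamma_tss = 0.000000, Gamma_tst = 0.000000, Gamma_ttt = 0.000000; k1 = (-0.500000, 2.000000, -0.240876, 0.000000)
  k2: at (s, t) = (-0.512500, -0.950000), (ds/dtau, dt/dtau) = (-0.506022, 2.000000); Gamma_sss = 1.047095, Gamma_sst = 0.000000, Gamma_stt = 0.000000, Gamma_tss = 0.000000, Gamma_tst = 0.000000, Gamma_ttt = 0.000000; k2 = (-0.506022, 2.000000, -0.268117, 0.000000)
  k3: at (s, t) = (-0.512651, -0.950000), (ds/dtau, dt/dtau) = (-0.506703, 2.000000); Gamma_sss = 1.048118, Gamma_sst = 0.000000, Gamma_stt = 0.000000, Gamma_tss = 0.000000, Gamma_tst = 0.000000, Gamma_ttt = 0.000000; k3 = (-0.506703, 2.000000, -0.269102, 0.000000)
  k4: at (s, t) = (-0.525335, -0.900000), (ds/dtau, dt/dtau) = (-0.513455, 2.000000); Gamma_sss = 1.135732, Gamma_sst = 0.000000, Gamma_stt = 0.000000, Gamma_tss = 0.000000, Gamma_tst = 0.000000, Gamma_ttt = 0.000000; k4 = (-0.513455, 2.000000, -0.299420, 0.000000)
  Y <- Y + (h/6)(k1 + 2k2 + 2k3 + k4): s = -0.5253, t = -0.9000, ds/dtau = -0.5135, dt/dtau = 2.0000
step 2:
  k1: at (s, t) = (-0.525324, -0.900000), (ds/dtau, dt/dtau) = (-0.513456, 2.000000); Gamma_sss = 1.135655, Gamma_sst = 0.000000, Gamma_stt = 0.000000, Gamma_tss = 0.000000, Gamma_tst = 0.000000, Gamma_ttt = 0.000000; k1 = (-0.513456, 2.000000, -0.299401, 0.000000)
  k2: at (s, t) = (-0.538161, -0.850000), (ds/dtau, dt/dtau) = (-0.520941, 2.000000); Gamma_sss = 1.227433, Gamma_sst = 0.000000, Gamma_stt = 0.000000, Gamma_tss = 0.000000, Gamma_tst = 0.000000, Gamma_ttt = 0.000000; k2 = (-0.520941, 2.000000, -0.333100, 0.000000)
  k3: at (s, t) = (-0.538348, -0.850000), (ds/dtau, dt/dtau) = (-0.521784, 2.000000); Gamma_sss = 1.228796, Gamma_sst = 0.000000, Gamma_stt = 0.000000, Gamma_tss = 0.000000, Gamma_tst = 0.000000, Gamma_ttt = 0.000000; k3 = (-0.521784, 2.000000, -0.334550, 0.000000)
  k4: at (s, t) = (-0.551413, -0.800000), (ds/dtau, dt/dtau) = (-0.530184, 2.000000); Gamma_sss = 1.325815, Gamma_sst = 0.000000, Gamma_stt = 0.000000, Gamma_tss = 0.000000, Gamma_tst = 0.000000, Gamma_ttt = 0.000000; k4 = (-0.530184, 2.000000, -0.372679, 0.000000)
  Y <- Y + (h/6)(k1 + 2k2 + 2k3 + k4): s = -0.5514, t = -0.8000, ds/dtau = -0.5302, dt/dtau = 2.0000


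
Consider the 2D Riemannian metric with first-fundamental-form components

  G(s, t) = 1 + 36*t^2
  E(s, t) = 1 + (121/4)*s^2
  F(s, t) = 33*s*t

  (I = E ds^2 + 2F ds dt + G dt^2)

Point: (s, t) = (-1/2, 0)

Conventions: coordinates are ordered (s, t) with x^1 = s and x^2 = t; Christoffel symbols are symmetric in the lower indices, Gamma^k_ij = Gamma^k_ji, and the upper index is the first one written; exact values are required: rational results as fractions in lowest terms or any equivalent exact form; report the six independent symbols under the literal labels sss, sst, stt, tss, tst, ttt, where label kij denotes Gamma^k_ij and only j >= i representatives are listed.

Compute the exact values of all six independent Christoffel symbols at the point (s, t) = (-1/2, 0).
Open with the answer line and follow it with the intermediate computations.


Answer: Gamma_sss = -242/137, Gamma_sst = 0, Gamma_stt = -264/137, Gamma_tss = 0, Gamma_tst = 0, Gamma_ttt = 0

E = 137/16, F = 0, G = 1 at the point
E_s = -121/4, E_t = 0, F_s = 0, F_t = -33/2, G_s = 0, G_t = 0
EG - F^2 = 137/16;  g^inv = (16/137) * [[1, 0], [0, 137/16]]
first-kind symbols [ij,l] = (1/2)(d_i g_jl + d_j g_il - d_l g_ij): [ss,s] = E_s/2 = -121/8, [ss,t] = F_s - E_t/2 = 0, [st,s] = E_t/2 = 0, [st,t] = G_s/2 = 0, [tt,s] = F_t - G_s/2 = -33/2, [tt,t] = G_t/2 = 0
Gamma^s_ij = (G*[ij,s] - F*[ij,t])/(EG - F^2), Gamma^t_ij = (E*[ij,t] - F*[ij,s])/(EG - F^2)


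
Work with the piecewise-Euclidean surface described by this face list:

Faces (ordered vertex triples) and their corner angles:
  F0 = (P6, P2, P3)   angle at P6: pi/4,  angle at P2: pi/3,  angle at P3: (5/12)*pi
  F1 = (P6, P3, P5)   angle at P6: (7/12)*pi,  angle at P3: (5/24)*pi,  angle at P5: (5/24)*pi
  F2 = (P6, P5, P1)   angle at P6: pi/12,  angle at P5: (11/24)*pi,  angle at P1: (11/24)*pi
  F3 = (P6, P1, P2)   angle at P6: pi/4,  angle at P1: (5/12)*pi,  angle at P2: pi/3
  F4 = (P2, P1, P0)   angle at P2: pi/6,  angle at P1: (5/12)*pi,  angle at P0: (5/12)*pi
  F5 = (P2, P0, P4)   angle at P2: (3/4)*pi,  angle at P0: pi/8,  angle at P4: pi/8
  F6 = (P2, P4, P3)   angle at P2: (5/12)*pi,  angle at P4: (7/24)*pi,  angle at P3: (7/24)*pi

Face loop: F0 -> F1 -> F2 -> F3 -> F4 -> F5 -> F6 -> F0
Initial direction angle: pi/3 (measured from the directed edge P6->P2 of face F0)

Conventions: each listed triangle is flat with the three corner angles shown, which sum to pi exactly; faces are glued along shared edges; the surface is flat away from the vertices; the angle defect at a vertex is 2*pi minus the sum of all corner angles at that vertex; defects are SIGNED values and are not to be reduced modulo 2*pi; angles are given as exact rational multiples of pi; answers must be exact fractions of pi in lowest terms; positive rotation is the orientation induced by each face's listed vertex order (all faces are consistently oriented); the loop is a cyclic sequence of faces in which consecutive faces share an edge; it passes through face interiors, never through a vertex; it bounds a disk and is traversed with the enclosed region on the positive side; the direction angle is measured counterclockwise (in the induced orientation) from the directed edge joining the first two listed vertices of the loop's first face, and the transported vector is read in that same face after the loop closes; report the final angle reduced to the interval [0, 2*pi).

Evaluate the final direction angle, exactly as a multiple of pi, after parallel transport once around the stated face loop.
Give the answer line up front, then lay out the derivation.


Answer: final direction angle = (7/6)*pi

enclosed vertex P2: corner angles sum to 2*pi, defect = 2*pi - 2*pi = 0
enclosed vertex P6: corner angles sum to (7/6)*pi, defect = 2*pi - (7/6)*pi = (5/6)*pi
transport around the loop rotates by the sum of enclosed defects; add to the initial angle mod 2*pi
final angle = pi/3 + (5/6)*pi = (7/6)*pi (mod 2*pi)


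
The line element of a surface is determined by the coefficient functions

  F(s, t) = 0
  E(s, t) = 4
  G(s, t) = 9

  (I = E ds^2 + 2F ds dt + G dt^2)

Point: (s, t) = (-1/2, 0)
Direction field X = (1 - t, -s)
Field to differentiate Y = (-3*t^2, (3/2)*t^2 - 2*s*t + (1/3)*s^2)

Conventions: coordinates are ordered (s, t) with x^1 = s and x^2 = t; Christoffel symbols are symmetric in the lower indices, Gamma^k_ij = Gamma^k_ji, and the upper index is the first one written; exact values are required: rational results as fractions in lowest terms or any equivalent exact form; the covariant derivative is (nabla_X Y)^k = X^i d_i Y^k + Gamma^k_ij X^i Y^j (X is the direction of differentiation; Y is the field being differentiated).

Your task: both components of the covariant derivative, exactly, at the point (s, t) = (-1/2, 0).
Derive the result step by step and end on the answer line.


E = 4, F = 0, G = 9 at the point
E_s = 0, E_t = 0, F_s = 0, F_t = 0, G_s = 0, G_t = 0
EG - F^2 = 36;  g^inv = (1/36) * [[9, 0], [0, 4]]
first-kind symbols [ij,l] = (1/2)(d_i g_jl + d_j g_il - d_l g_ij): [ss,s] = E_s/2 = 0, [ss,t] = F_s - E_t/2 = 0, [st,s] = E_t/2 = 0, [st,t] = G_s/2 = 0, [tt,s] = F_t - G_s/2 = 0, [tt,t] = G_t/2 = 0
Gamma^s_ij = (G*[ij,s] - F*[ij,t])/(EG - F^2), Gamma^t_ij = (E*[ij,t] - F*[ij,s])/(EG - F^2)
Gamma_sss = 0, Gamma_sst = 0, Gamma_stt = 0, Gamma_tss = 0, Gamma_tst = 0, Gamma_ttt = 0
X = (1, 1/2), Y = (0, 1/12) at the point

Answer: (nabla_X Y)^s = 0, (nabla_X Y)^t = 1/6


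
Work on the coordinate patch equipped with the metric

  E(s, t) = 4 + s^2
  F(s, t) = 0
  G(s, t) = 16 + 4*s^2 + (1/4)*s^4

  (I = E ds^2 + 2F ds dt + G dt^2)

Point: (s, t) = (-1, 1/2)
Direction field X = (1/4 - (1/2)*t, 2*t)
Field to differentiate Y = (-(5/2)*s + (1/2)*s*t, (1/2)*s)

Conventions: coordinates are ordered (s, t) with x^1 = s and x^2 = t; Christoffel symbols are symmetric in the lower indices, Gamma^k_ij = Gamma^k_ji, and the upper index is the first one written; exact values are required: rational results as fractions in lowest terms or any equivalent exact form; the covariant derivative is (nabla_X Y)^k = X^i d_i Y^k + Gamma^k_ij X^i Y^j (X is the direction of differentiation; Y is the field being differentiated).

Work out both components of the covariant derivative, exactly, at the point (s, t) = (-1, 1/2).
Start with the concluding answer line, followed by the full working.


Answer: (nabla_X Y)^s = -19/20, (nabla_X Y)^t = -1/2

E = 5, F = 0, G = 81/4 at the point
E_s = -2, E_t = 0, F_s = 0, F_t = 0, G_s = -9, G_t = 0
EG - F^2 = 405/4;  g^inv = (4/405) * [[81/4, 0], [0, 5]]
first-kind symbols [ij,l] = (1/2)(d_i g_jl + d_j g_il - d_l g_ij): [ss,s] = E_s/2 = -1, [ss,t] = F_s - E_t/2 = 0, [st,s] = E_t/2 = 0, [st,t] = G_s/2 = -9/2, [tt,s] = F_t - G_s/2 = 9/2, [tt,t] = G_t/2 = 0
Gamma^s_ij = (G*[ij,s] - F*[ij,t])/(EG - F^2), Gamma^t_ij = (E*[ij,t] - F*[ij,s])/(EG - F^2)
Gamma_sss = -1/5, Gamma_sst = 0, Gamma_stt = 9/10, Gamma_tss = 0, Gamma_tst = -2/9, Gamma_ttt = 0
X = (0, 1), Y = (9/4, -1/2) at the point


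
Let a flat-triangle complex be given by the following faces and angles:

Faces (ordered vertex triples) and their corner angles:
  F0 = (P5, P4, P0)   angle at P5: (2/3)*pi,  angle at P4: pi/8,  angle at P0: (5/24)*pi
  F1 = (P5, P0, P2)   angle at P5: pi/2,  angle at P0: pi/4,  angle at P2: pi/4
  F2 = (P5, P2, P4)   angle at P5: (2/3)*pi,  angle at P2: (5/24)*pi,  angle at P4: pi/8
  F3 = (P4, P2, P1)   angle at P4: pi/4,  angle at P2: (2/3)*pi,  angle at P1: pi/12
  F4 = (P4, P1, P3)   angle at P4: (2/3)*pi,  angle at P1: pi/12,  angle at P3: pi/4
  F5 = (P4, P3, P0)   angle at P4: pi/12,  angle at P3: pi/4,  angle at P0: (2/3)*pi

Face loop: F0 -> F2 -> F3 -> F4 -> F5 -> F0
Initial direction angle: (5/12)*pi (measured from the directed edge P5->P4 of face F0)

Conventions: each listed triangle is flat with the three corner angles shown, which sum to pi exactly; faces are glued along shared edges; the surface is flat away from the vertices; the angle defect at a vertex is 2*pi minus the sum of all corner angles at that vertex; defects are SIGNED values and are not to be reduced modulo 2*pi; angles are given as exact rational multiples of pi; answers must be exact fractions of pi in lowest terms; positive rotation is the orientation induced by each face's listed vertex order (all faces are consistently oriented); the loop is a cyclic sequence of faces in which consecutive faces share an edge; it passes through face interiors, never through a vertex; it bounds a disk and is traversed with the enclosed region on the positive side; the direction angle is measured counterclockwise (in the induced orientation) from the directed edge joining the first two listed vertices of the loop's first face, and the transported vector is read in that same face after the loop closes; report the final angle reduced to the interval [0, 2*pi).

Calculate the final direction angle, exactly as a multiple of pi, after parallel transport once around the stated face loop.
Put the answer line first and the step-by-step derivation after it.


Answer: final direction angle = (7/6)*pi

enclosed vertex P4: corner angles sum to (5/4)*pi, defect = 2*pi - (5/4)*pi = (3/4)*pi
the rotation equals the total enclosed defect, so the final angle is initial + defects (mod 2*pi)
final angle = (5/12)*pi + (3/4)*pi = (7/6)*pi (mod 2*pi)


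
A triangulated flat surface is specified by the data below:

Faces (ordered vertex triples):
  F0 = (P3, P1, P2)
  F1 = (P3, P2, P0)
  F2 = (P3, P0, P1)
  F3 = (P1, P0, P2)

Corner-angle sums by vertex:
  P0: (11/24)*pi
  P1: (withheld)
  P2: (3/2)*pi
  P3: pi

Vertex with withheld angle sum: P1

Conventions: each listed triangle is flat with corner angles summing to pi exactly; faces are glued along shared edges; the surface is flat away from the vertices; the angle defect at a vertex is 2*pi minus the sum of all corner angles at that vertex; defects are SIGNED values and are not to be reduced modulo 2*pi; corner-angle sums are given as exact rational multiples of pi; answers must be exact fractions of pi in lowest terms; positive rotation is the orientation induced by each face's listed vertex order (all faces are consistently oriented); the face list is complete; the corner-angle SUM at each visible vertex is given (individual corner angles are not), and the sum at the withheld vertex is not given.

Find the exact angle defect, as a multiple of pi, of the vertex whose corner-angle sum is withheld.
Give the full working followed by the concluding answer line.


V = 4, E = 6, F = 4; chi = V - E + F = 2
Gauss-Bonnet: total defect = 2*pi*chi = 4*pi; visible defects sum to (73/24)*pi

Answer: defect(P1) = (23/24)*pi


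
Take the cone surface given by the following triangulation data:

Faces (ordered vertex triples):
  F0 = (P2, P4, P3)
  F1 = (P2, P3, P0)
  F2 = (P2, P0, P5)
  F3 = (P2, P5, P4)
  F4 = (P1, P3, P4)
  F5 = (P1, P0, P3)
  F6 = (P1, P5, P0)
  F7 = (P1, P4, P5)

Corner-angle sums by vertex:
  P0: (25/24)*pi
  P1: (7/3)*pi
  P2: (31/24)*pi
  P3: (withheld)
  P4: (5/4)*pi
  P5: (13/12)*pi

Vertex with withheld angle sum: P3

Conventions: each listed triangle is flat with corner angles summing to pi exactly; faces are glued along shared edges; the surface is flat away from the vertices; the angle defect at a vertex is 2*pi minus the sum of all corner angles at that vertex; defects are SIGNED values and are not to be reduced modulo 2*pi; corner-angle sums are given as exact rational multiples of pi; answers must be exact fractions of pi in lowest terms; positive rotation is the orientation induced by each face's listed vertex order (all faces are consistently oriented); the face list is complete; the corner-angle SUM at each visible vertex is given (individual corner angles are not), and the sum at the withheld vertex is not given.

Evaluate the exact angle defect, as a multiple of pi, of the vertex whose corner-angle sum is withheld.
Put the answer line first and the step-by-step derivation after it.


Answer: defect(P3) = pi

V = 6, E = 12, F = 8; chi = V - E + F = 2
Gauss-Bonnet: total defect = 2*pi*chi = 4*pi; visible defects sum to 3*pi


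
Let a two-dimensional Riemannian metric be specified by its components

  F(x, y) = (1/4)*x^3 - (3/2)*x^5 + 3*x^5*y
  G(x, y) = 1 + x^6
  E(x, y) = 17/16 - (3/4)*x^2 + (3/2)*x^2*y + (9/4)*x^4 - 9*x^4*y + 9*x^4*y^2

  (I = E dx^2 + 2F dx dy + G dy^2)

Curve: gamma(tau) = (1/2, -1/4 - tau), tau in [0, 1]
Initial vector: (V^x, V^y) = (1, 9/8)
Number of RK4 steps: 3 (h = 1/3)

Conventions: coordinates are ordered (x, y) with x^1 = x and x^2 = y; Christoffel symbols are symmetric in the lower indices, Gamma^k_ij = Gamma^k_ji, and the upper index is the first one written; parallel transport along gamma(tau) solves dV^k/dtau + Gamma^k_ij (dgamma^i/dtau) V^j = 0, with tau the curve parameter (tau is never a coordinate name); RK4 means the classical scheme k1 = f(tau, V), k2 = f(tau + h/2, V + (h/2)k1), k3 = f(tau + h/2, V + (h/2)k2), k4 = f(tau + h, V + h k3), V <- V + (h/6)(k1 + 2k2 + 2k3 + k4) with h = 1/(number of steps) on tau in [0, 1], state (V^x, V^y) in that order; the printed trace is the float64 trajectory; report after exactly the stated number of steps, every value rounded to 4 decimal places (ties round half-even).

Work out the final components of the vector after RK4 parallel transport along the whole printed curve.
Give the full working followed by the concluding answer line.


gamma'(tau) = (0, -1); f(tau, V)^k = -Gamma^k_ij(gamma(tau)) gamma'^i(tau) V^j; h = 1/3; intermediate values shown to 6 dp
curve data and Christoffel symbols at the stage parameters:
  tau = 0.000000: gamma = (0.500000, -0.250000), gamma' = (0.000000, -1.000000); Gamma_xxx = 0.631579, Gamma_xxy = -0.210526, Gamma_xyy = 0.000000, Gamma_yxx = -0.252632, Gamma_yxy = 0.084211, Gamma_yyy = 0.000000
  tau = 0.166667: gamma = (0.500000, -0.416667), gamma' = (0.000000, -1.000000); Gamma_xxx = 0.996764, Gamma_xxy = -0.271845, Gamma_xyy = 0.000000, Gamma_yxx = -0.284790, Gamma_yxy = 0.077670, Gamma_yyy = 0.000000
  tau = 0.333333: gamma = (0.500000, -0.583333), gamma' = (0.000000, -1.000000); Gamma_xxx = 1.372434, Gamma_xxy = -0.316716, Gamma_xyy = 0.000000, Gamma_yxx = -0.304985, Gamma_yxy = 0.070381, Gamma_yyy = 0.000000
  tau = 0.500000: gamma = (0.500000, -0.750000), gamma' = (0.000000, -1.000000); Gamma_xxx = 1.732283, Gamma_xxy = -0.346457, Gamma_xyy = 0.000000, Gamma_yxx = -0.314961, Gamma_yxy = 0.062992, Gamma_yyy = 0.000000
  tau = 0.666667: gamma = (0.500000, -0.916667), gamma' = (0.000000, -1.000000); Gamma_xxx = 2.060606, Gamma_xxy = -0.363636, Gamma_xyy = 0.000000, Gamma_yxx = -0.317016, Gamma_yxy = 0.055944, Gamma_yyy = 0.000000
  tau = 0.833333: gamma = (0.500000, -1.083333), gamma' = (0.000000, -1.000000); Gamma_xxx = 2.350515, Gamma_xxy = -0.371134, Gamma_xyy = 0.000000, Gamma_yxx = -0.313402, Gamma_yxy = 0.049485, Gamma_yyy = 0.000000
  tau = 1.000000: gamma = (0.500000, -1.250000), gamma' = (0.000000, -1.000000); Gamma_xxx = 2.601093, Gamma_xxy = -0.371585, Gamma_xyy = 0.000000, Gamma_yxx = -0.306011, Gamma_yxy = 0.043716, Gamma_yyy = 0.000000
step 0: V^x = 1.0000, V^y = 1.1250
step 1: k1 = (-0.210526, 0.084211), k2 = (-0.262306, 0.074945), k3 = (-0.259960, 0.074274), k4 = (-0.289271, 0.064282); V <- V + (h/6)(k1 + 2k2 + 2k3 + k4): V^x = 0.9142, V^y = 1.1498
step 2: k1 = (-0.289543, 0.064343), k2 = (-0.300013, 0.054548), k3 = (-0.299408, 0.054438), k4 = (-0.296146, 0.045561); V <- V + (h/6)(k1 + 2k2 + 2k3 + k4): V^x = 0.8151, V^y = 1.1680
step 3: k1 = (-0.296387, 0.045598), k2 = (-0.284165, 0.037889), k3 = (-0.284921, 0.037989), k4 = (-0.267574, 0.031479); V <- V + (h/6)(k1 + 2k2 + 2k3 + k4): V^x = 0.7205, V^y = 1.1808

Answer: V^x = 0.7205, V^y = 1.1808


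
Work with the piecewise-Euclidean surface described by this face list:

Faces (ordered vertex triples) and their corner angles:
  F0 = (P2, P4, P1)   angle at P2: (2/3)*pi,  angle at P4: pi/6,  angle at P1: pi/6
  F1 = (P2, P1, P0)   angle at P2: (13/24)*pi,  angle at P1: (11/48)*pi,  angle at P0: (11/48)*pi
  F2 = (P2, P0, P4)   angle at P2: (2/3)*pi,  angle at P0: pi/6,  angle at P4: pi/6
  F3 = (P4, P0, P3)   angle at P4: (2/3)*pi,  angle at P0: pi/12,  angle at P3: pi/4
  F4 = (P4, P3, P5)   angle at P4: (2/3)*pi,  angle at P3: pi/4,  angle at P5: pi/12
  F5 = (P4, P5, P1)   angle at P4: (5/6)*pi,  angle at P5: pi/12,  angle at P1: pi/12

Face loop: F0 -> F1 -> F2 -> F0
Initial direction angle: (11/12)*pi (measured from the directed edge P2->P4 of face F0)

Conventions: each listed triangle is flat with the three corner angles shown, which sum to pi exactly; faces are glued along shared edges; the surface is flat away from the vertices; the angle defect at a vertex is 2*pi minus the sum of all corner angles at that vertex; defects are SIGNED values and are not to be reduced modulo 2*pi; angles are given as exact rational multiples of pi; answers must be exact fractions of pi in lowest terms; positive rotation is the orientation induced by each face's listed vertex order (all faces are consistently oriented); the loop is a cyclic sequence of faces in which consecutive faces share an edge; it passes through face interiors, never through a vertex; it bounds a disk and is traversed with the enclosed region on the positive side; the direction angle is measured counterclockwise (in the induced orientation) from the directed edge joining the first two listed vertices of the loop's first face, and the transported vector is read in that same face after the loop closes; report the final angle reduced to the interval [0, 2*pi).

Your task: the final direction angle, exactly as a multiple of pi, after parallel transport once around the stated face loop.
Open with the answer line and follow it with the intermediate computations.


Answer: final direction angle = (25/24)*pi

enclosed vertex P2: corner angles sum to (15/8)*pi, defect = 2*pi - (15/8)*pi = pi/8
the final direction is the initial angle plus the enclosed defects, taken mod 2*pi in the induced orientation
final angle = (11/12)*pi + pi/8 = (25/24)*pi (mod 2*pi)


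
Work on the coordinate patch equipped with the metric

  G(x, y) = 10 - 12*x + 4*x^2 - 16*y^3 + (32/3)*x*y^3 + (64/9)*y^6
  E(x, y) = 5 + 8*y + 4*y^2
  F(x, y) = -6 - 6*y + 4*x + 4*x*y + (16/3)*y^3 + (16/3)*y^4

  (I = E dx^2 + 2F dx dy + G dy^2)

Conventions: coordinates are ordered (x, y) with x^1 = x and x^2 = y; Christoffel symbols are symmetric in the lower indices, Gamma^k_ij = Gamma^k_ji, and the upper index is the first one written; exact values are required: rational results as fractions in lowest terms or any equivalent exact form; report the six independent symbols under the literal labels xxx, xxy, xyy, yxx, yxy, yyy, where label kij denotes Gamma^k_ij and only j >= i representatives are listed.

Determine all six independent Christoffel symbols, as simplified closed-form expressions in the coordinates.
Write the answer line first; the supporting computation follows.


Answer: Gamma_xxx = 0, Gamma_xxy = (18*y + 18)/(18*x^2 + 48*x*y^3 - 54*x + 32*y^6 - 72*y^3 + 18*y^2 + 36*y + 63), Gamma_xyy = (72*y^3 + 72*y^2)/(18*x^2 + 48*x*y^3 - 54*x + 32*y^6 - 72*y^3 + 18*y^2 + 36*y + 63), Gamma_yxx = 0, Gamma_yxy = (18*x + 24*y^3 - 27)/(18*x^2 + 48*x*y^3 - 54*x + 32*y^6 - 72*y^3 + 18*y^2 + 36*y + 63), Gamma_yyy = (72*x*y^2 + 96*y^5 - 108*y^2)/(18*x^2 + 48*x*y^3 - 54*x + 32*y^6 - 72*y^3 + 18*y^2 + 36*y + 63)

E = 5 + 8*y + 4*y^2; F = -6 - 6*y + 4*x + 4*x*y + (16/3)*y^3 + (16/3)*y^4; G = 10 - 12*x + 4*x^2 - 16*y^3 + (32/3)*x*y^3 + (64/9)*y^6
Gamma^k_ij = (1/2) g^{kl} (d_i g_jl + d_j g_il - d_l g_ij), with g^inv = (1/(EG-F^2)) [[G, -F], [-F, E]]
first partials: E_x = 0, E_y = 8 + 8*y, F_x = 4 + 4*y, F_y = -6 + 4*x + 16*y^2 + (64/3)*y^3, G_x = -12 + 8*x + (32/3)*y^3, G_y = -48*y^2 + 32*x*y^2 + (128/3)*y^5
D = EG - F^2 = 14 + 8*y - 12*x + 4*y^2 + 4*x^2 - 16*y^3 + (32/3)*x*y^3 + (64/9)*y^6
expanded: Gamma^x_xx = (G E_x - 2F F_x + F E_y)/(2D), Gamma^x_xy = (G E_y - F G_x)/(2D), Gamma^x_yy = (2G F_y - G G_x - F G_y)/(2D), Gamma^y_xx = (2E F_x - E E_y - F E_x)/(2D), Gamma^y_xy = (E G_x - F E_y)/(2D), Gamma^y_yy = (E G_y - 2F F_y + F G_x)/(2D); substitute and cancel common factors


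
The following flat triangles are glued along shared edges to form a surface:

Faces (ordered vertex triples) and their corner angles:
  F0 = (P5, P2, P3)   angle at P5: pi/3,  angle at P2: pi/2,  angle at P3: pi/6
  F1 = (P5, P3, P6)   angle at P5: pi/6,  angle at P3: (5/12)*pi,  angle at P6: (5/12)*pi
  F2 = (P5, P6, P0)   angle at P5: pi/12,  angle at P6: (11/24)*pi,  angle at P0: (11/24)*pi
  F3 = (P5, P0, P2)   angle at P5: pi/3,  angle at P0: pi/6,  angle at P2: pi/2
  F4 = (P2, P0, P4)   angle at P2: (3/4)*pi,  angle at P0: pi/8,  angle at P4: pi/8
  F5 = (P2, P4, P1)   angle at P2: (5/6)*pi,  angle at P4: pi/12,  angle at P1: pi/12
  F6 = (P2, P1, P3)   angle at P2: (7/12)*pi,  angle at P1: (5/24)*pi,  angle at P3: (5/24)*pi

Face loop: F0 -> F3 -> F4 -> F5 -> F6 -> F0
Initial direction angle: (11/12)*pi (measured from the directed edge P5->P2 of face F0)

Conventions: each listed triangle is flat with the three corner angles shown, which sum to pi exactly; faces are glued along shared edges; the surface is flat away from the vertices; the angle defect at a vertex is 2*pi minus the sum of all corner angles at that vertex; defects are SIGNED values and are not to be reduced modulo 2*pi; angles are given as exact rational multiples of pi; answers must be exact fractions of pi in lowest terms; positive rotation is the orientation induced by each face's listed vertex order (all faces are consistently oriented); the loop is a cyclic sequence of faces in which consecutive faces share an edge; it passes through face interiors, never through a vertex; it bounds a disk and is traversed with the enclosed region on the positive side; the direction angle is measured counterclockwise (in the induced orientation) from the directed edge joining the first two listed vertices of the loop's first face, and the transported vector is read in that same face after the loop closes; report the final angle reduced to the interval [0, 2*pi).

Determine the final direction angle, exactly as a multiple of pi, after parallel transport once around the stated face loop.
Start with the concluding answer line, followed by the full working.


Answer: final direction angle = (7/4)*pi

enclosed vertex P2: corner angles sum to (19/6)*pi, defect = 2*pi - (19/6)*pi = (-7/6)*pi
holonomy = initial angle + sum of enclosed defects (mod 2*pi), positive in the induced orientation
final angle = (11/12)*pi - (7/6)*pi = (7/4)*pi (mod 2*pi)
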